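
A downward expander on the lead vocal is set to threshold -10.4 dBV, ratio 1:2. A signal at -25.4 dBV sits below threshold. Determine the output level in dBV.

Undershoot = (-10.4) − (-25.4) = 15 dB.
At 1:2, that expands to 30 dB under threshold.
Output = -10.4 − 30 = -40.4 dBV.

-40.4 dBV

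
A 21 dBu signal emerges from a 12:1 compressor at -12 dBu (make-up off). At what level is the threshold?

-15 dBu

Input is 36 dB above T (since output overshoot × R = input overshoot: (-12 − T)·12 = 21 − T gives T = -15 dBu).
Check: -15 + (21 − (-15))/12 = -15 + 3 = -12 dBu. ✓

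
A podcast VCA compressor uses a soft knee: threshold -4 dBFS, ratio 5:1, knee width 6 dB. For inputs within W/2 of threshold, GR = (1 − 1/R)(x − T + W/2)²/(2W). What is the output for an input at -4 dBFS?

x − T + W/2 = -4 − (-4) + 3 = 3.
GR = (1 − 1/5) × 3² / 12 = 0.8 × 9 / 12 = 0.6 dB.
Output = -4 − 0.6 = -4.6 dBFS.

-4.6 dBFS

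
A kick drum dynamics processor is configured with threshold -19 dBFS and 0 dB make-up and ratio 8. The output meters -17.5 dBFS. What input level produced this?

Post-compression overshoot = -17.5 − (-19) = 1.5 dB.
Input overshoot = R × output overshoot = 12 dB → input = -19 + 12 = -7 dBFS.

-7 dBFS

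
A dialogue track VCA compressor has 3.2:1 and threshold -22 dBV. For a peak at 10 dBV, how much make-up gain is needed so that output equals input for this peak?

22 dB

Overshoot 32 dB → 32/3.2 = 10 dB after compression, so the compressed level is -22 + 10 = -12 dBV.
Make-up = target − compressed = 10 − (-12) = 22 dB.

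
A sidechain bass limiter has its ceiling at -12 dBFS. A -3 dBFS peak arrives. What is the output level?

-12 dBFS

A brickwall limiter is an ∞:1 compressor: any input above the ceiling is clamped to -12 dBFS.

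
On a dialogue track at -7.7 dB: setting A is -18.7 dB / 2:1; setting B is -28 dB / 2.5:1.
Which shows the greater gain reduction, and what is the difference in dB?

B, by 6.68 dB

A: GR = 11 − 11/2 = 5.5 dB.
B: GR = 20.3 − 20.3/2.5 = 12.18 dB.
B reduces 6.68 dB more.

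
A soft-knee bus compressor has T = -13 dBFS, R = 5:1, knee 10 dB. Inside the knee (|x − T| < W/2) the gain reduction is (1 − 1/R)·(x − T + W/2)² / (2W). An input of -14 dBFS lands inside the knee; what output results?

x − T + W/2 = -14 − (-13) + 5 = 4.
GR = (1 − 1/5) × 4² / 20 = 0.8 × 16 / 20 = 0.64 dB.
Output = -14 − 0.64 = -14.64 dBFS.

-14.64 dBFS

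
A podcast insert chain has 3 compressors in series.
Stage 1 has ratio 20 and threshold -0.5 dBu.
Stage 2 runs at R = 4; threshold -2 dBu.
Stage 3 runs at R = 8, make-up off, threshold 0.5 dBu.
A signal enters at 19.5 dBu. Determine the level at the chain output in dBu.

Stage 1: overshoot 20 dB → 20/20 = 1 dB → 0.5 dBu.
Stage 2: overshoot 2.5 dB → 2.5/4 = 0.625 dB → -1.375 dBu.
Stage 3: below threshold (-1.375 ≤ 0.5); passes unchanged; output -1.375 dBu.

-1.375 dBu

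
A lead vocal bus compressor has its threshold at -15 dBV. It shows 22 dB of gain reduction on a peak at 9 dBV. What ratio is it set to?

12:1

Input overshoot = 9 − (-15) = 24 dB.
Output overshoot = 24 − 22 = 2 dB.
Ratio = input overshoot / output overshoot = 24 / 2 = 12.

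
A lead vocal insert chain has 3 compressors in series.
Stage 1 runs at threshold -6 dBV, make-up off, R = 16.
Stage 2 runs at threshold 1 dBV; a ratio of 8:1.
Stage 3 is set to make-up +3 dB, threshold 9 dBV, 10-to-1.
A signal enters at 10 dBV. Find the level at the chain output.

Stage 1: 16 dB above -6 dBV, reduced 16:1 to 1 dB above → -5 dBV.
Stage 2: -5 dBV is at or below the 1 dBV threshold — no compression; output -5 dBV.
Stage 3: -5 dBV is at or below the 9 dBV threshold — no compression; make-up brings it to -2 dBV.

-2 dBV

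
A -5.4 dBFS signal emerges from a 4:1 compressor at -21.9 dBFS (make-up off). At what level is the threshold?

Input is 22 dB above T (since output overshoot × R = input overshoot: (-21.9 − T)·4 = -5.4 − T gives T = -27.4 dBFS).
Check: -27.4 + (-5.4 − (-27.4))/4 = -27.4 + 5.5 = -21.9 dBFS. ✓

-27.4 dBFS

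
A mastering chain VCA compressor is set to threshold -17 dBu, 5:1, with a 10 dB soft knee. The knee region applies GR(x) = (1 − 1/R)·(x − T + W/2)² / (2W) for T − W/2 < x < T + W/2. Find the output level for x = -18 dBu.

-18.64 dBu

x − T + W/2 = -18 − (-17) + 5 = 4.
GR = (1 − 1/5) × 4² / 20 = 0.8 × 16 / 20 = 0.64 dB.
Output = -18 − 0.64 = -18.64 dBu.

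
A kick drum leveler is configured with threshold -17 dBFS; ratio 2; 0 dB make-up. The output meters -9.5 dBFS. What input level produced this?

That's 7.5 dB above the -17 dBFS threshold.
Undo the ratio: input overshoot = 7.5 × 2 = 15 dB, giving input = -2 dBFS.

-2 dBFS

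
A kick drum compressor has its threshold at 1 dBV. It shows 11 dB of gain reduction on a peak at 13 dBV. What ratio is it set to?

Input overshoot = 13 − 1 = 12 dB.
Output overshoot = 12 − 11 = 1 dB.
Ratio = input overshoot / output overshoot = 12 / 1 = 12.

12:1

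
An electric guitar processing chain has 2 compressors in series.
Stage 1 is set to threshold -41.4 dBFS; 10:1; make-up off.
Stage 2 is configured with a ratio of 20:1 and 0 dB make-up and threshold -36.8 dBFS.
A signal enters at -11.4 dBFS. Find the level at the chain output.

Stage 1: -11.4 dBFS is 30 dB over -41.4 dBFS; at 10:1 that becomes 3 dB over, giving -38.4 dBFS.
Stage 2: -38.4 dBFS ≤ -36.8 dBFS, so stage 2 doesn't engage; output -38.4 dBFS.

-38.4 dBFS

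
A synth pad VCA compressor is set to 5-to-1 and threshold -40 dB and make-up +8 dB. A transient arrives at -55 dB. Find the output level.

-47 dB

-55 dB is 15 dB below the -40 dB threshold, so no gain reduction is applied.
Make-up gain adds 8 dB: -55 + 8 = -47 dB.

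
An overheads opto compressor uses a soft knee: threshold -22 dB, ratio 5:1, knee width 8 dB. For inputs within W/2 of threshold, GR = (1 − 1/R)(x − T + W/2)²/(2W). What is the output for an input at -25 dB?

x − T + W/2 = -25 − (-22) + 4 = 1.
GR = (1 − 1/5) × 1² / 16 = 0.8 × 1 / 16 = 0.05 dB.
Output = -25 − 0.05 = -25.05 dB.

-25.05 dB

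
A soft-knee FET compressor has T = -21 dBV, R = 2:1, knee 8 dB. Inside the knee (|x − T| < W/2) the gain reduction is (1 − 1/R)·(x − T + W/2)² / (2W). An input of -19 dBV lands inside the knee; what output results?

-20.125 dBV

x − T + W/2 = -19 − (-21) + 4 = 6.
GR = (1 − 1/2) × 6² / 16 = 0.5 × 36 / 16 = 1.125 dB.
Output = -19 − 1.125 = -20.125 dBV.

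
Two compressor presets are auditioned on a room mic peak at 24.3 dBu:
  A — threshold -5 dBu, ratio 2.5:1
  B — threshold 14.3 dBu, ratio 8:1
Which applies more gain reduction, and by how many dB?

A: GR = 29.3 − 29.3/2.5 = 17.58 dB.
B: GR = 10 − 10/8 = 8.75 dB.
A applies 8.83 dB more gain reduction.

A, by 8.83 dB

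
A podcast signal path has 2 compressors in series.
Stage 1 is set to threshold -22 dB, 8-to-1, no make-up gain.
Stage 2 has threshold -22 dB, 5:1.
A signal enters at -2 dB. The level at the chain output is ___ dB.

Stage 1: -2 dB is 20 dB over -22 dB; at 8:1 that becomes 2.5 dB over, giving -19.5 dB.
Stage 2: 2.5 dB above -22 dB, reduced 5:1 to 0.5 dB above → -21.5 dB.

-21.5 dB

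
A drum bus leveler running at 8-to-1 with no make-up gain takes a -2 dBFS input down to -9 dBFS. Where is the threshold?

-10 dBFS

Gain reduction = -2 − (-9) = 7 dB; output overshoot = GR / (R − 1) = 7 / 7 = 1 dB.
Threshold = output − output overshoot = -9 − 1 = -10 dBFS.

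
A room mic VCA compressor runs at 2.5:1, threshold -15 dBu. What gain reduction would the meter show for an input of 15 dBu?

15 dBu exceeds the threshold by 30 dB.
After 2.5:1 compression the overshoot becomes 30/2.5 = 12 dB.
So the signal is attenuated by 30 − 12 = 18 dB.

18 dB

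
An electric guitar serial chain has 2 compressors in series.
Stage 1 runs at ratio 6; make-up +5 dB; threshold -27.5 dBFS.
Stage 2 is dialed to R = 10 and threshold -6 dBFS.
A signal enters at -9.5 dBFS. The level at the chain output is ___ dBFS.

Stage 1: 18 dB above -27.5 dBFS, reduced 6:1 to 3 dB above → -24.5 dBFS; +5 dB make-up → -19.5 dBFS.
Stage 2: -19.5 dBFS is at or below the -6 dBFS threshold — no compression; output -19.5 dBFS.

-19.5 dBFS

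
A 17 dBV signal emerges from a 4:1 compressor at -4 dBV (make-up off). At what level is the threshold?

Gain reduction = 17 − (-4) = 21 dB; output overshoot = GR / (R − 1) = 21 / 3 = 7 dB.
Threshold = output − output overshoot = -4 − 7 = -11 dBV.

-11 dBV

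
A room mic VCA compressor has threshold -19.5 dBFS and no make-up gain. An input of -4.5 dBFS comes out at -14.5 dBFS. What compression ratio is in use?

3:1

Input overshoot = -4.5 − (-19.5) = 15 dB; output overshoot = -14.5 − (-19.5) = 5 dB.
Ratio = 15 / 5 = 3.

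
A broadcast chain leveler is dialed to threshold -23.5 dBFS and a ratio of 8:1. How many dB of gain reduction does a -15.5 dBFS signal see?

The signal is 8 dB above threshold.
At 8:1, output sits 8/8 = 1 dB above threshold.
Gain reduction = 8 − 1 = 7 dB.

7 dB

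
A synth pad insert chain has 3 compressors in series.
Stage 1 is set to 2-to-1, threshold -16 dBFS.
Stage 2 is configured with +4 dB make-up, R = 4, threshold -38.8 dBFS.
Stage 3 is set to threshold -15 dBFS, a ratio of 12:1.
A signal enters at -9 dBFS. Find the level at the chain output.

Stage 1: -9 dBFS is 7 dB over -16 dBFS; at 2:1 that becomes 3.5 dB over, giving -12.5 dBFS.
Stage 2: -12.5 dBFS is 26.3 dB over -38.8 dBFS; at 4:1 that becomes 6.575 dB over, giving -32.225 dBFS; +4 dB make-up → -28.225 dBFS.
Stage 3: below threshold (-28.225 ≤ -15); passes unchanged; output -28.225 dBFS.

-28.225 dBFS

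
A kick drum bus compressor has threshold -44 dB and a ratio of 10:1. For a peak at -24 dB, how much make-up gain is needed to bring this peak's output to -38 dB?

4 dB

Without make-up, output = threshold + overshoot/10 = -44 + 2 = -42 dB.
Gap to target: 4 dB.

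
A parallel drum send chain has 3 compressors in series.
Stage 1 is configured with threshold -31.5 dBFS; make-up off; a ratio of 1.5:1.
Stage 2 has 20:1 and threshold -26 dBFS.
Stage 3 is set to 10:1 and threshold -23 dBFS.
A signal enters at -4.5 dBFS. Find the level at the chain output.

-25.375 dBFS

Stage 1: overshoot 27 dB → 27/1.5 = 18 dB → -13.5 dBFS.
Stage 2: 12.5 dB above -26 dBFS, reduced 20:1 to 0.625 dB above → -25.375 dBFS.
Stage 3: -25.375 dBFS is at or below the -23 dBFS threshold — no compression; output -25.375 dBFS.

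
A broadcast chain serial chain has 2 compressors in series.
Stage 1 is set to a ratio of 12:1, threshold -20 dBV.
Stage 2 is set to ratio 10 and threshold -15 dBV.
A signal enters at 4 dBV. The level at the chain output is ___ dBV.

-18 dBV

Stage 1: 4 dBV is 24 dB over -20 dBV; at 12:1 that becomes 2 dB over, giving -18 dBV.
Stage 2: -18 dBV ≤ -15 dBV, so stage 2 doesn't engage; output -18 dBV.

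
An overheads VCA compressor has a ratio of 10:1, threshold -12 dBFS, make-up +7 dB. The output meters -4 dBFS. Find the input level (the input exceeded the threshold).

Remove make-up: -4 − 7 = -11 dBFS.
Post-compression overshoot = -11 − (-12) = 1 dB.
Input overshoot = R × output overshoot = 10 dB → input = -12 + 10 = -2 dBFS.

-2 dBFS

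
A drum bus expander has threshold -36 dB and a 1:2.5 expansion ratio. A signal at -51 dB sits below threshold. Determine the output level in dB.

-73.5 dB

The input is 15 dB below the -36 dB threshold.
A 1:2.5 expander multiplies undershoot by 2.5: 15 × 2.5 = 37.5 dB below threshold.
Output = -36 − 37.5 = -73.5 dB.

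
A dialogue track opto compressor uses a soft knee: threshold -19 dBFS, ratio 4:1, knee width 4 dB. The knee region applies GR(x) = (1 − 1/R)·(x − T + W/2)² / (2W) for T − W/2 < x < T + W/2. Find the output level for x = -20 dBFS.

x − T + W/2 = -20 − (-19) + 2 = 1.
GR = (1 − 1/4) × 1² / 8 = 0.75 × 1 / 8 = 0.09375 dB.
Output = -20 − 0.09375 = -20.09375 dBFS.

-20.09375 dBFS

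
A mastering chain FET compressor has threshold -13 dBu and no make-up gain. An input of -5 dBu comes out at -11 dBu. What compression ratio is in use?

Input overshoot = -5 − (-13) = 8 dB; output overshoot = -11 − (-13) = 2 dB.
Ratio = 8 / 2 = 4.

4:1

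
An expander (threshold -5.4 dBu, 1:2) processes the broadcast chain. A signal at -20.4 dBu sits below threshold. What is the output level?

The input is 15 dB below the -5.4 dBu threshold.
A 1:2 expander multiplies undershoot by 2: 15 × 2 = 30 dB below threshold.
Output = -5.4 − 30 = -35.4 dBu.

-35.4 dBu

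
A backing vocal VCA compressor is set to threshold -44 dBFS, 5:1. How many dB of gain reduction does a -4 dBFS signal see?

-4 dBFS exceeds the threshold by 40 dB.
At 5:1, output sits 40/5 = 8 dB above threshold.
GR = overshoot in − overshoot out = 40 − 8 = 32 dB.

32 dB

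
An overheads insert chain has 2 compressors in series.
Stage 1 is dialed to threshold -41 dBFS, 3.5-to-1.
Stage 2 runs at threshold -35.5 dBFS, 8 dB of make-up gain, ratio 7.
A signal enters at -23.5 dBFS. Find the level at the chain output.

Stage 1: -23.5 dBFS is 17.5 dB over -41 dBFS; at 3.5:1 that becomes 5 dB over, giving -36 dBFS.
Stage 2: -36 dBFS ≤ -35.5 dBFS, so stage 2 doesn't engage; make-up brings it to -28 dBFS.

-28 dBFS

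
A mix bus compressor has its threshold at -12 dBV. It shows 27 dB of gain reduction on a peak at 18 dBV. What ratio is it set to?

Input overshoot = 18 − (-12) = 30 dB.
Output overshoot = 30 − 27 = 3 dB.
Ratio = input overshoot / output overshoot = 30 / 3 = 10.

10:1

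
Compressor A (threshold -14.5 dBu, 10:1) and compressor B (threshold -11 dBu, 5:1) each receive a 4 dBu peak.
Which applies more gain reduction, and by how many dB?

A, by 4.65 dB

A: GR = 18.5 − 18.5/10 = 16.65 dB.
B: GR = 15 − 15/5 = 12 dB.
Difference: 4.65 dB in favour of A.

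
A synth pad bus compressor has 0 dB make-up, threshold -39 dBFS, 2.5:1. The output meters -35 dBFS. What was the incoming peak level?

Post-compression overshoot = -35 − (-39) = 4 dB.
Input overshoot = R × output overshoot = 10 dB → input = -39 + 10 = -29 dBFS.

-29 dBFS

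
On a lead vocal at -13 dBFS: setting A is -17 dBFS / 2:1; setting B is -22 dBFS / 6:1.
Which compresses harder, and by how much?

B, by 5.5 dB

A: 4 dB over, compressed to 2 dB over, so 2 dB of GR.
B: 9 dB over, compressed to 1.5 dB over, so 7.5 dB of GR.
Difference: 5.5 dB in favour of B.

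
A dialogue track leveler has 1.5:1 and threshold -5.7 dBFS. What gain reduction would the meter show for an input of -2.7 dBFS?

1 dB

Overshoot = -2.7 − (-5.7) = 3 dB.
After 1.5:1 compression the overshoot becomes 3/1.5 = 2 dB.
So the signal is attenuated by 3 − 2 = 1 dB.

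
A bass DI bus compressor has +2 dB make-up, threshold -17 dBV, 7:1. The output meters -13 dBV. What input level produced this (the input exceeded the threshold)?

Remove make-up: -13 − 2 = -15 dBV.
The compressed level sits -15 − (-17) = 2 dB over threshold.
Before 7:1 compression the overshoot was 2 × 7 = 14 dB, so input = -17 + 14 = -3 dBV.

-3 dBV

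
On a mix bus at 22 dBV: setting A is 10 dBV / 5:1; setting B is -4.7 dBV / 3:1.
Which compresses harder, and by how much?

B, by 8.2 dB

A: GR = 12 − 12/5 = 9.6 dB.
B: GR = 26.7 − 26.7/3 = 17.8 dB.
Difference: 8.2 dB in favour of B.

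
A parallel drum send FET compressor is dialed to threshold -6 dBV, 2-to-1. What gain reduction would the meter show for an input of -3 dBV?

-3 dBV exceeds the threshold by 3 dB.
After 2:1 compression the overshoot becomes 3/2 = 1.5 dB.
GR = overshoot in − overshoot out = 3 − 1.5 = 1.5 dB.

1.5 dB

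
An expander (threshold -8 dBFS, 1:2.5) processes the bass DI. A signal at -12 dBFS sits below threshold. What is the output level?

Undershoot = (-8) − (-12) = 4 dB.
At 1:2.5, that expands to 10 dB under threshold.
Output = -8 − 10 = -18 dBFS.

-18 dBFS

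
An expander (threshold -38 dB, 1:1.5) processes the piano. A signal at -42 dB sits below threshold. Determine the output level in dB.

-44 dB

The input is 4 dB below the -38 dB threshold.
A 1:1.5 expander multiplies undershoot by 1.5: 4 × 1.5 = 6 dB below threshold.
Output = -38 − 6 = -44 dB.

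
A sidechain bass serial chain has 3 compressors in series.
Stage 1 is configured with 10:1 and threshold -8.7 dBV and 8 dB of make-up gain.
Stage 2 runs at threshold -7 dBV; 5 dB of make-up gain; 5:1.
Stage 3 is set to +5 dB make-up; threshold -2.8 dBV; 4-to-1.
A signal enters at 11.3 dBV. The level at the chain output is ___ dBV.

2.815 dBV

Stage 1: 11.3 dBV is 20 dB over -8.7 dBV; at 10:1 that becomes 2 dB over, giving -6.7 dBV; +8 dB make-up → 1.3 dBV.
Stage 2: overshoot 8.3 dB → 8.3/5 = 1.66 dB → -5.34 dBV; +5 dB make-up → -0.34 dBV.
Stage 3: overshoot 2.46 dB → 2.46/4 = 0.615 dB → -2.185 dBV; +5 dB make-up → 2.815 dBV.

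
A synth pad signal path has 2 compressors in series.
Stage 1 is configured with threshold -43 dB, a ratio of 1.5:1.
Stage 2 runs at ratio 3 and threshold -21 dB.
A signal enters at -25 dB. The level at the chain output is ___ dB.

-31 dB

Stage 1: 18 dB above -43 dB, reduced 1.5:1 to 12 dB above → -31 dB.
Stage 2: below threshold (-31 ≤ -21); passes unchanged; output -31 dB.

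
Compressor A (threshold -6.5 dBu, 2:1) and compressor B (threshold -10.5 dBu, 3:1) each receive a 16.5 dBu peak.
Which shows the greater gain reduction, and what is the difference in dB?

A: 23 dB over, compressed to 11.5 dB over, so 11.5 dB of GR.
B: 27 dB over, compressed to 9 dB over, so 18 dB of GR.
B applies 6.5 dB more gain reduction.

B, by 6.5 dB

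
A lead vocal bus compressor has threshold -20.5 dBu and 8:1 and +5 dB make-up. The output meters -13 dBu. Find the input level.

Remove make-up: -13 − 5 = -18 dBu.
That's 2.5 dB above the -20.5 dBu threshold.
Input overshoot = R × output overshoot = 20 dB → input = -20.5 + 20 = -0.5 dBu.

-0.5 dBu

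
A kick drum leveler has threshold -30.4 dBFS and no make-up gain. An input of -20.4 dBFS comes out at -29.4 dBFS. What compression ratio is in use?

Input overshoot = -20.4 − (-30.4) = 10 dB; output overshoot = -29.4 − (-30.4) = 1 dB.
Ratio = 10 / 1 = 10.

10:1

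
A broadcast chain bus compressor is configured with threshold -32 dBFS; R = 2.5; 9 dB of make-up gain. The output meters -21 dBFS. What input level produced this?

-27 dBFS

Remove make-up: -21 − 9 = -30 dBFS.
That's 2 dB above the -32 dBFS threshold.
Undo the ratio: input overshoot = 2 × 2.5 = 5 dB, giving input = -27 dBFS.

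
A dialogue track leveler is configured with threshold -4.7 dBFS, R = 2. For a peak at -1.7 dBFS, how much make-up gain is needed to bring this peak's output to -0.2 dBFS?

The peak compresses to -4.7 + 3/2 = -3.2 dBFS.
To reach -0.2 dBFS requires -0.2 − (-3.2) = 3 dB of make-up.

3 dB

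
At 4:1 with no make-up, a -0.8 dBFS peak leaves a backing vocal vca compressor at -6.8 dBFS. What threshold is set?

-8.8 dBFS

Input is 8 dB above T (since output overshoot × R = input overshoot: (-6.8 − T)·4 = -0.8 − T gives T = -8.8 dBFS).
Check: -8.8 + (-0.8 − (-8.8))/4 = -8.8 + 2 = -6.8 dBFS. ✓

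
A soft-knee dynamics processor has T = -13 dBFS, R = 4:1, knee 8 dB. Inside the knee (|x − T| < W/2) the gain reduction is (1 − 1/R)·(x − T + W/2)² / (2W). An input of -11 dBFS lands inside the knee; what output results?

-12.6875 dBFS

x − T + W/2 = -11 − (-13) + 4 = 6.
GR = (1 − 1/4) × 6² / 16 = 0.75 × 36 / 16 = 1.6875 dB.
Output = -11 − 1.6875 = -12.6875 dBFS.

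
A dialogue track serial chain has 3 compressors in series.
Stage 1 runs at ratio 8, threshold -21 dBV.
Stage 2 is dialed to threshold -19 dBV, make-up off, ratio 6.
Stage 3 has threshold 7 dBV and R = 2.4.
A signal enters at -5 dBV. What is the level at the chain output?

Stage 1: overshoot 16 dB → 16/8 = 2 dB → -19 dBV.
Stage 2: -19 dBV ≤ -19 dBV, so stage 2 doesn't engage; output -19 dBV.
Stage 3: -19 dBV ≤ 7 dBV, so stage 3 doesn't engage; output -19 dBV.

-19 dBV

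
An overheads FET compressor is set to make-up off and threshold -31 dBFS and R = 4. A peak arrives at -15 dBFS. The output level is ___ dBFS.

The input is 16 dB above the -31 dBFS threshold.
The 16 dB excess becomes 4 dB after 4:1 reduction.
That puts the output at -27 dBFS.

-27 dBFS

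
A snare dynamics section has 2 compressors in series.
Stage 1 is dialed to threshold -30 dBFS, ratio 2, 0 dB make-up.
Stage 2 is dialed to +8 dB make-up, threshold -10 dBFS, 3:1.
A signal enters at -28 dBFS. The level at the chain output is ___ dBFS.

Stage 1: overshoot 2 dB → 2/2 = 1 dB → -29 dBFS.
Stage 2: -29 dBFS is at or below the -10 dBFS threshold — no compression; make-up brings it to -21 dBFS.

-21 dBFS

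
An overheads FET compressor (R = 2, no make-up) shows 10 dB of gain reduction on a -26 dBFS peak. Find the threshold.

Let T be the threshold. Output overshoot = (input overshoot)/R, so -36 − T = (-26 − T)/2.
2·(-36 − T) = -26 − T → 1·T = -72 − (-26) = -46.
T = -46/1 = -46 dBFS.

-46 dBFS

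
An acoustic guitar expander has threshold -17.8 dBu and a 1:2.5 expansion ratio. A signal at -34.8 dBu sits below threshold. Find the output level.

-60.3 dBu

Undershoot = (-17.8) − (-34.8) = 17 dB.
At 1:2.5, that expands to 42.5 dB under threshold.
Output = -17.8 − 42.5 = -60.3 dBu.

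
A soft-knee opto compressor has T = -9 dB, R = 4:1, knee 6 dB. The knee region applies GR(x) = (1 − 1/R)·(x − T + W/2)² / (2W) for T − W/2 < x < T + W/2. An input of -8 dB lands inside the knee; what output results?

x − T + W/2 = -8 − (-9) + 3 = 4.
GR = (1 − 1/4) × 4² / 12 = 0.75 × 16 / 12 = 1 dB.
Output = -8 − 1 = -9 dB.

-9 dB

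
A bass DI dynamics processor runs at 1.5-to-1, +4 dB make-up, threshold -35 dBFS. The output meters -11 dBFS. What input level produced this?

-5 dBFS

Before make-up, the level was -11 − 4 = -15 dBFS.
Post-compression overshoot = -15 − (-35) = 20 dB.
Undo the ratio: input overshoot = 20 × 1.5 = 30 dB, giving input = -5 dBFS.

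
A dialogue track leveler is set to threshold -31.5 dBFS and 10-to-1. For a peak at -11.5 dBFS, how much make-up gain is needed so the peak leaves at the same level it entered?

Overshoot 20 dB → 20/10 = 2 dB after compression, so the compressed level is -31.5 + 2 = -29.5 dBFS.
Make-up = target − compressed = -11.5 − (-29.5) = 18 dB.

18 dB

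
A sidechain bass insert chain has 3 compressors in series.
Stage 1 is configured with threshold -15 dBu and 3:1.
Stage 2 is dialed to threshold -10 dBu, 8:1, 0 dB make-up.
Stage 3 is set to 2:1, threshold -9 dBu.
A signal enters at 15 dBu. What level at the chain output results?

-9.375 dBu

Stage 1: 30 dB above -15 dBu, reduced 3:1 to 10 dB above → -5 dBu.
Stage 2: -5 dBu is 5 dB over -10 dBu; at 8:1 that becomes 0.625 dB over, giving -9.375 dBu.
Stage 3: -9.375 dBu ≤ -9 dBu, so stage 3 doesn't engage; output -9.375 dBu.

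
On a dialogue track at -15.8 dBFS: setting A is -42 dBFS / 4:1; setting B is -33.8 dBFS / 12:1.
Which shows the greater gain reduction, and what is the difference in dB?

A: 26.2 dB over, compressed to 6.55 dB over, so 19.65 dB of GR.
B: 18 dB over, compressed to 1.5 dB over, so 16.5 dB of GR.
A reduces 3.15 dB more.

A, by 3.15 dB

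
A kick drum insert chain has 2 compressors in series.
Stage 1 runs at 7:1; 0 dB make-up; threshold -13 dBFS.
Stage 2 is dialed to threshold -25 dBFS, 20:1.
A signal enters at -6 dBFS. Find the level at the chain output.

Stage 1: overshoot 7 dB → 7/7 = 1 dB → -12 dBFS.
Stage 2: 13 dB above -25 dBFS, reduced 20:1 to 0.65 dB above → -24.35 dBFS.

-24.35 dBFS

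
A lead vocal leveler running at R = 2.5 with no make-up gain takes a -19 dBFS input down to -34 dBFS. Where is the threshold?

Gain reduction = -19 − (-34) = 15 dB; output overshoot = GR / (R − 1) = 15 / 1.5 = 10 dB.
Threshold = output − output overshoot = -34 − 10 = -44 dBFS.

-44 dBFS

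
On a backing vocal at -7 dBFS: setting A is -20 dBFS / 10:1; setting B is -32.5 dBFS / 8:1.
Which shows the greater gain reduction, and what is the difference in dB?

B, by 10.6125 dB

A: 13 dB over, compressed to 1.3 dB over, so 11.7 dB of GR.
B: 25.5 dB over, compressed to 3.1875 dB over, so 22.3125 dB of GR.
Difference: 10.6125 dB in favour of B.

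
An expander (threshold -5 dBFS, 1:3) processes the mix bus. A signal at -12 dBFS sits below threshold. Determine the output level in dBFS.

-26 dBFS

Undershoot = (-5) − (-12) = 7 dB.
At 1:3, that expands to 21 dB under threshold.
Output = -5 − 21 = -26 dBFS.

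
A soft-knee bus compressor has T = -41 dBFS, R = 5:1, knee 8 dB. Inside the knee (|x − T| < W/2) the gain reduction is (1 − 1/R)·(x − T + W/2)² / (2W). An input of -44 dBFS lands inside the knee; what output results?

-44.05 dBFS

x − T + W/2 = -44 − (-41) + 4 = 1.
GR = (1 − 1/5) × 1² / 16 = 0.8 × 1 / 16 = 0.05 dB.
Output = -44 − 0.05 = -44.05 dBFS.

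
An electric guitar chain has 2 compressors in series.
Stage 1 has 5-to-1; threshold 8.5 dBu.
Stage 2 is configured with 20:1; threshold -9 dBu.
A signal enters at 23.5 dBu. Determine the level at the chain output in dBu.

Stage 1: 15 dB above 8.5 dBu, reduced 5:1 to 3 dB above → 11.5 dBu.
Stage 2: 20.5 dB above -9 dBu, reduced 20:1 to 1.025 dB above → -7.975 dBu.

-7.975 dBu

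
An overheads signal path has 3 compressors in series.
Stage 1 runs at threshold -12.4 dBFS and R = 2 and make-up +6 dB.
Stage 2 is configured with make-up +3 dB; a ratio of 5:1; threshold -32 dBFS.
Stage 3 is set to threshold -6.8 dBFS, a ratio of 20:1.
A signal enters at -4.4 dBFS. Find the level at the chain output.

-23.08 dBFS

Stage 1: -4.4 dBFS is 8 dB over -12.4 dBFS; at 2:1 that becomes 4 dB over, giving -8.4 dBFS; +6 dB make-up → -2.4 dBFS.
Stage 2: overshoot 29.6 dB → 29.6/5 = 5.92 dB → -26.08 dBFS; +3 dB make-up → -23.08 dBFS.
Stage 3: -23.08 dBFS ≤ -6.8 dBFS, so stage 3 doesn't engage; output -23.08 dBFS.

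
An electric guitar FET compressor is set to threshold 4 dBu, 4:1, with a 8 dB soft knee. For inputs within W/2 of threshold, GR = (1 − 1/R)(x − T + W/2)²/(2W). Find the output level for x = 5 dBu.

x − T + W/2 = 5 − 4 + 4 = 5.
GR = (1 − 1/4) × 5² / 16 = 0.75 × 25 / 16 = 1.171875 dB.
Output = 5 − 1.171875 = 3.828125 dBu.

3.828125 dBu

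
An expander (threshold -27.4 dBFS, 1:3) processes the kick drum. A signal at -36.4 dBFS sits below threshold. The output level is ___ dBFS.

Below threshold, a 1:3 expander applies gain = (3−1)×(T − x) of attenuation.
(3−1) × 9 = 18 dB, so output = -36.4 − 18 = -54.4 dBFS.

-54.4 dBFS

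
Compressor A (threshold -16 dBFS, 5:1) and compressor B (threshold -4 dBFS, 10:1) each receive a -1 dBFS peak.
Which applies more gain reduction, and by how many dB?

A, by 9.3 dB

A: GR = 15 − 15/5 = 12 dB.
B: GR = 3 − 3/10 = 2.7 dB.
A applies 9.3 dB more gain reduction.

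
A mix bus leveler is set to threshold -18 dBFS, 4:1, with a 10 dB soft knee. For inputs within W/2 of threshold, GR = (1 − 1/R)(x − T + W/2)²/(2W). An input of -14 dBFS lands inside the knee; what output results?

x − T + W/2 = -14 − (-18) + 5 = 9.
GR = (1 − 1/4) × 9² / 20 = 0.75 × 81 / 20 = 3.0375 dB.
Output = -14 − 3.0375 = -17.0375 dBFS.

-17.0375 dBFS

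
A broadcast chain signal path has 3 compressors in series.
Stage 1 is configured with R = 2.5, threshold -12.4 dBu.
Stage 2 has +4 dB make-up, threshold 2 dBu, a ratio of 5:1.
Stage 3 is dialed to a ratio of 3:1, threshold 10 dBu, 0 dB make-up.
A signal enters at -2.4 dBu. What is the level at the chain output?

Stage 1: overshoot 10 dB → 10/2.5 = 4 dB → -8.4 dBu.
Stage 2: -8.4 dBu ≤ 2 dBu, so stage 2 doesn't engage; make-up brings it to -4.4 dBu.
Stage 3: -4.4 dBu ≤ 10 dBu, so stage 3 doesn't engage; output -4.4 dBu.

-4.4 dBu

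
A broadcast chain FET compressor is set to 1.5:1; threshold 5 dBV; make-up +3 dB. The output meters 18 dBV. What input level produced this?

Before make-up, the level was 18 − 3 = 15 dBV.
Post-compression overshoot = 15 − 5 = 10 dB.
Input overshoot = R × output overshoot = 15 dB → input = 5 + 15 = 20 dBV.

20 dBV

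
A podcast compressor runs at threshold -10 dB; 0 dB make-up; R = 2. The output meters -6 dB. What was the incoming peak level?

Post-compression overshoot = -6 − (-10) = 4 dB.
Input overshoot = R × output overshoot = 8 dB → input = -10 + 8 = -2 dB.

-2 dB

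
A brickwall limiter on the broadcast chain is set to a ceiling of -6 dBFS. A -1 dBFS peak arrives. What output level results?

A brickwall limiter is an ∞:1 compressor: any input above the ceiling is clamped to -6 dBFS.

-6 dBFS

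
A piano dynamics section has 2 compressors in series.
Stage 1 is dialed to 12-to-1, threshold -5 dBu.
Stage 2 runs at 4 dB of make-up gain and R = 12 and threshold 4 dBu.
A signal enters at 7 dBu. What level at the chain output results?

Stage 1: 12 dB above -5 dBu, reduced 12:1 to 1 dB above → -4 dBu.
Stage 2: below threshold (-4 ≤ 4); passes unchanged; make-up brings it to 0 dBu.

0 dBu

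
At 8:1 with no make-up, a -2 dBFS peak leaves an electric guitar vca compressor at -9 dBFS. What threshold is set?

Gain reduction = -2 − (-9) = 7 dB; output overshoot = GR / (R − 1) = 7 / 7 = 1 dB.
Threshold = output − output overshoot = -9 − 1 = -10 dBFS.

-10 dBFS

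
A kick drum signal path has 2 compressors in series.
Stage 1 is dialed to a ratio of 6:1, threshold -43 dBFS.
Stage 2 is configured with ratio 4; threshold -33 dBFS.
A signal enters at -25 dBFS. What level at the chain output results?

Stage 1: overshoot 18 dB → 18/6 = 3 dB → -40 dBFS.
Stage 2: -40 dBFS ≤ -33 dBFS, so stage 2 doesn't engage; output -40 dBFS.

-40 dBFS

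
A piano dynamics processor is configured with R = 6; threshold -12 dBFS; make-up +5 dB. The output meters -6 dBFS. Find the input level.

Stripping the +5 dB make-up gives -11 dBFS at the gain stage.
The compressed level sits -11 − (-12) = 1 dB over threshold.
Input overshoot = R × output overshoot = 6 dB → input = -12 + 6 = -6 dBFS.

-6 dBFS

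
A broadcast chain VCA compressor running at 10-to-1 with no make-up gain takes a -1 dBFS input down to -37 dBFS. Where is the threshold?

Gain reduction = -1 − (-37) = 36 dB; output overshoot = GR / (R − 1) = 36 / 9 = 4 dB.
Threshold = output − output overshoot = -37 − 4 = -41 dBFS.

-41 dBFS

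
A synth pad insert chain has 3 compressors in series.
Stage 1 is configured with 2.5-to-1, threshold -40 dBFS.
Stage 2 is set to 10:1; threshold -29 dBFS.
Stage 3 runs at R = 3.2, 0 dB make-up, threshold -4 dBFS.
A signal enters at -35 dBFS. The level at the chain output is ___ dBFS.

Stage 1: -35 dBFS is 5 dB over -40 dBFS; at 2.5:1 that becomes 2 dB over, giving -38 dBFS.
Stage 2: -38 dBFS is at or below the -29 dBFS threshold — no compression; output -38 dBFS.
Stage 3: below threshold (-38 ≤ -4); passes unchanged; output -38 dBFS.

-38 dBFS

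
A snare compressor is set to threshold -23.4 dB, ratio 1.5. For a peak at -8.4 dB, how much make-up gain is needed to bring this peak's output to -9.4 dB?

Overshoot 15 dB → 15/1.5 = 10 dB after compression, so the compressed level is -23.4 + 10 = -13.4 dB.
Make-up = target − compressed = -9.4 − (-13.4) = 4 dB.

4 dB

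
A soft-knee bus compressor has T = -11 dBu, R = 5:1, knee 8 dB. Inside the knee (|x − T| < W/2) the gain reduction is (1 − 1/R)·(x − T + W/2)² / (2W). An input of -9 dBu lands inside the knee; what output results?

-10.8 dBu

x − T + W/2 = -9 − (-11) + 4 = 6.
GR = (1 − 1/5) × 6² / 16 = 0.8 × 36 / 16 = 1.8 dB.
Output = -9 − 1.8 = -10.8 dBu.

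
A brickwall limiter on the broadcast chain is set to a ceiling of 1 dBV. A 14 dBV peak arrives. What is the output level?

1 dBV

At ∞:1, everything above 1 dBV is held at the ceiling.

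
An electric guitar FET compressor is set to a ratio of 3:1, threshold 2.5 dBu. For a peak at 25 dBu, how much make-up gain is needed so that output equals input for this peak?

15 dB

The peak compresses to 2.5 + 22.5/3 = 10 dBu.
To reach 25 dBu requires 25 − 10 = 15 dB of make-up.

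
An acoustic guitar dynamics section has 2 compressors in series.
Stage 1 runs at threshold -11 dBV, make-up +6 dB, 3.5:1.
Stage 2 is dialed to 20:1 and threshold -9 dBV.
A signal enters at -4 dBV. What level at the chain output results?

-8.7 dBV

Stage 1: -4 dBV is 7 dB over -11 dBV; at 3.5:1 that becomes 2 dB over, giving -9 dBV; +6 dB make-up → -3 dBV.
Stage 2: overshoot 6 dB → 6/20 = 0.3 dB → -8.7 dBV.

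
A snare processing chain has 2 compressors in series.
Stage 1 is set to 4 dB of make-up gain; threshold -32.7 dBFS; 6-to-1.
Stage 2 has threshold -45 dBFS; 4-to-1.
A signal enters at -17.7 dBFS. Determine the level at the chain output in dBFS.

-40.3 dBFS

Stage 1: 15 dB above -32.7 dBFS, reduced 6:1 to 2.5 dB above → -30.2 dBFS; +4 dB make-up → -26.2 dBFS.
Stage 2: overshoot 18.8 dB → 18.8/4 = 4.7 dB → -40.3 dBFS.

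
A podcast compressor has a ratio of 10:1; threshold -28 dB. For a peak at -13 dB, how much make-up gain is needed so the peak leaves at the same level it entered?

The peak compresses to -28 + 15/10 = -26.5 dB.
To reach -13 dB requires -13 − (-26.5) = 13.5 dB of make-up.

13.5 dB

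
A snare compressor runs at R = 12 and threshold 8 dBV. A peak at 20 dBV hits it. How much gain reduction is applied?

11 dB

The signal is 12 dB above threshold.
At 12:1, output sits 12/12 = 1 dB above threshold.
Gain reduction = 12 − 1 = 11 dB.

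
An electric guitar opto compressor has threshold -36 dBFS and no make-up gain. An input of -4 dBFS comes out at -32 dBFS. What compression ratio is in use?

Input overshoot = -4 − (-36) = 32 dB; output overshoot = -32 − (-36) = 4 dB.
Ratio = 32 / 4 = 8.

8:1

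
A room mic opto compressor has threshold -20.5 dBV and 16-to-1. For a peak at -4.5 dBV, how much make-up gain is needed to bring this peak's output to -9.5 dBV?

The peak compresses to -20.5 + 16/16 = -19.5 dBV.
To reach -9.5 dBV requires -9.5 − (-19.5) = 10 dB of make-up.

10 dB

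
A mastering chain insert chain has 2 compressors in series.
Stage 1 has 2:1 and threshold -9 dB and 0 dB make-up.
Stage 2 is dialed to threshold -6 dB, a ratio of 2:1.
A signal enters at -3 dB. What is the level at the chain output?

-6 dB

Stage 1: 6 dB above -9 dB, reduced 2:1 to 3 dB above → -6 dB.
Stage 2: -6 dB is at or below the -6 dB threshold — no compression; output -6 dB.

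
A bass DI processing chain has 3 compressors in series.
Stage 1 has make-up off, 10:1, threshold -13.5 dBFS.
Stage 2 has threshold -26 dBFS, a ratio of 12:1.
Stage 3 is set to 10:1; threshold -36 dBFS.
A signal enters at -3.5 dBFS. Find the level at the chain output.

Stage 1: -3.5 dBFS is 10 dB over -13.5 dBFS; at 10:1 that becomes 1 dB over, giving -12.5 dBFS.
Stage 2: 13.5 dB above -26 dBFS, reduced 12:1 to 1.125 dB above → -24.875 dBFS.
Stage 3: 11.125 dB above -36 dBFS, reduced 10:1 to 1.1125 dB above → -34.8875 dBFS.

-34.8875 dBFS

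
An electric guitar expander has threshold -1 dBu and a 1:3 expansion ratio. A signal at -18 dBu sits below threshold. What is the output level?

-52 dBu

The input is 17 dB below the -1 dBu threshold.
A 1:3 expander multiplies undershoot by 3: 17 × 3 = 51 dB below threshold.
Output = -1 − 51 = -52 dBu.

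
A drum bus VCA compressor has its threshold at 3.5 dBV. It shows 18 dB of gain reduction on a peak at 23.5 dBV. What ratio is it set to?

10:1

Input overshoot = 23.5 − 3.5 = 20 dB.
Output overshoot = 20 − 18 = 2 dB.
Ratio = input overshoot / output overshoot = 20 / 2 = 10.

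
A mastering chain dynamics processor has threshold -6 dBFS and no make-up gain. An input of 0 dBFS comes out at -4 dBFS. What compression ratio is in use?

3:1

Input overshoot = 0 − (-6) = 6 dB; output overshoot = -4 − (-6) = 2 dB.
Ratio = 6 / 2 = 3.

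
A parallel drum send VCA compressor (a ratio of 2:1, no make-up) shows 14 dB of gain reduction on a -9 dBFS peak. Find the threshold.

-37 dBFS

Input is 28 dB above T (since output overshoot × R = input overshoot: (-23 − T)·2 = -9 − T gives T = -37 dBFS).
Check: -37 + (-9 − (-37))/2 = -37 + 14 = -23 dBFS. ✓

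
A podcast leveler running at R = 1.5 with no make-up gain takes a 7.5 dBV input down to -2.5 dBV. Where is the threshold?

-22.5 dBV

Input is 30 dB above T (since output overshoot × R = input overshoot: (-2.5 − T)·1.5 = 7.5 − T gives T = -22.5 dBV).
Check: -22.5 + (7.5 − (-22.5))/1.5 = -22.5 + 20 = -2.5 dBV. ✓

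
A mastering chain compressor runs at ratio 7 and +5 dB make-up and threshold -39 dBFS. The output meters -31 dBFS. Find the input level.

-18 dBFS

Before make-up, the level was -31 − 5 = -36 dBFS.
That's 3 dB above the -39 dBFS threshold.
Undo the ratio: input overshoot = 3 × 7 = 21 dB, giving input = -18 dBFS.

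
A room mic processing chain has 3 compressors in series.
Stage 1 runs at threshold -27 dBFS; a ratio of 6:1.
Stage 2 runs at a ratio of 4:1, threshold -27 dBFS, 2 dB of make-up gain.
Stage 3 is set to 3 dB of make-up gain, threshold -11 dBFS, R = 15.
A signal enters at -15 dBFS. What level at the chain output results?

-21.5 dBFS

Stage 1: -15 dBFS is 12 dB over -27 dBFS; at 6:1 that becomes 2 dB over, giving -25 dBFS.
Stage 2: -25 dBFS is 2 dB over -27 dBFS; at 4:1 that becomes 0.5 dB over, giving -26.5 dBFS; +2 dB make-up → -24.5 dBFS.
Stage 3: below threshold (-24.5 ≤ -11); passes unchanged; make-up brings it to -21.5 dBFS.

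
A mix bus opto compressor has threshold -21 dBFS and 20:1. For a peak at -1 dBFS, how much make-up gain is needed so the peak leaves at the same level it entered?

19 dB

The peak compresses to -21 + 20/20 = -20 dBFS.
To reach -1 dBFS requires -1 − (-20) = 19 dB of make-up.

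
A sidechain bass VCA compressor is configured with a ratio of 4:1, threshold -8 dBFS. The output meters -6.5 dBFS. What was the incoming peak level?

-2 dBFS

The compressed level sits -6.5 − (-8) = 1.5 dB over threshold.
Input overshoot = R × output overshoot = 6 dB → input = -8 + 6 = -2 dBFS.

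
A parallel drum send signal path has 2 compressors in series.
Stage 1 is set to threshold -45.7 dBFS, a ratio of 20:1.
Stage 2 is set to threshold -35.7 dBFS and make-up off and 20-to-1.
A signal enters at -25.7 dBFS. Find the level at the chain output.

-44.7 dBFS

Stage 1: overshoot 20 dB → 20/20 = 1 dB → -44.7 dBFS.
Stage 2: -44.7 dBFS is at or below the -35.7 dBFS threshold — no compression; output -44.7 dBFS.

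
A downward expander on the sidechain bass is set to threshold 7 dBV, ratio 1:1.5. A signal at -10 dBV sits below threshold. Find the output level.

-18.5 dBV

Undershoot = 7 − (-10) = 17 dB.
At 1:1.5, that expands to 25.5 dB under threshold.
Output = 7 − 25.5 = -18.5 dBV.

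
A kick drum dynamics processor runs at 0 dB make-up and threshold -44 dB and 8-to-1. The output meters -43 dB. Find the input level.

That's 1 dB above the -44 dB threshold.
Before 8:1 compression the overshoot was 1 × 8 = 8 dB, so input = -44 + 8 = -36 dB.

-36 dB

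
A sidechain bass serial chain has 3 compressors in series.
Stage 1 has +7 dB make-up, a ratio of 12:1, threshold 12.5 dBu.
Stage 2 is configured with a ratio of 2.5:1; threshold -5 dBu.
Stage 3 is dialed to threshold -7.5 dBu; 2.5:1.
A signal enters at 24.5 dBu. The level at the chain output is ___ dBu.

-2.42 dBu

Stage 1: overshoot 12 dB → 12/12 = 1 dB → 13.5 dBu; +7 dB make-up → 20.5 dBu.
Stage 2: 20.5 dBu is 25.5 dB over -5 dBu; at 2.5:1 that becomes 10.2 dB over, giving 5.2 dBu.
Stage 3: 5.2 dBu is 12.7 dB over -7.5 dBu; at 2.5:1 that becomes 5.08 dB over, giving -2.42 dBu.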